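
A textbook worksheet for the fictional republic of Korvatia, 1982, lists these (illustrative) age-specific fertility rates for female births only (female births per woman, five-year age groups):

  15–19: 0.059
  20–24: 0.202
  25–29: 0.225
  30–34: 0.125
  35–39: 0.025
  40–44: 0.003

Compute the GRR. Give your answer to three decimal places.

Sum of female ASFRs = 0.059 + 0.202 + 0.225 + 0.125 + 0.025 + 0.003 = 0.639
GRR = 5 × 0.639 = 3.195

3.195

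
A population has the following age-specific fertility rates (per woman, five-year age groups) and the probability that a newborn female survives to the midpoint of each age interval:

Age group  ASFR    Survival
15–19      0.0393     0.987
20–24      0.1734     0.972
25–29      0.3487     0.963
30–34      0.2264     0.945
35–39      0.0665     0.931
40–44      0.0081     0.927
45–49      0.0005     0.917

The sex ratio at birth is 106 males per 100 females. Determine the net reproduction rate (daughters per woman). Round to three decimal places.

Proportion female at birth = 100 / (100 + 106) = 0.48544.
Weighting each age-specific rate by interval width and survival:
  15–19: 5 × 0.0393 × 0.987 = 0.19395
  20–24: 5 × 0.1734 × 0.972 = 0.84272
  25–29: 5 × 0.3487 × 0.963 = 1.67899
  30–34: 5 × 0.2264 × 0.945 = 1.06974
  35–39: 5 × 0.0665 × 0.931 = 0.30956
  40–44: 5 × 0.0081 × 0.927 = 0.03754
  45–49: 5 × 0.0005 × 0.917 = 0.00229
Sum = 4.13479
NRR = 0.48544 × 4.13479 = 2.00719
An NRR exceeding 1 indicates intrinsic growth under these rates.

2.007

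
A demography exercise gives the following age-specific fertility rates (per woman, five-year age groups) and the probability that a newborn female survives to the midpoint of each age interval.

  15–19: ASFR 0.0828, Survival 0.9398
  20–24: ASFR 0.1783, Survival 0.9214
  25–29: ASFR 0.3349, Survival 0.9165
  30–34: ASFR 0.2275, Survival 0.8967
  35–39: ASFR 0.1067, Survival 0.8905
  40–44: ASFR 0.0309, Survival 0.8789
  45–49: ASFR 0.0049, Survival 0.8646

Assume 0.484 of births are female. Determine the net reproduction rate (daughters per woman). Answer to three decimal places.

2.128

Proportion female at birth = 0.484.
Per-age-group product (5 × ASFR × survival probability):
  15–19: 5 × 0.0828 × 0.9398 = 0.38908
  20–24: 5 × 0.1783 × 0.9214 = 0.82143
  25–29: 5 × 0.3349 × 0.9165 = 1.53468
  30–34: 5 × 0.2275 × 0.8967 = 1.02000
  35–39: 5 × 0.1067 × 0.8905 = 0.47508
  40–44: 5 × 0.0309 × 0.8789 = 0.13579
  45–49: 5 × 0.0049 × 0.8646 = 0.02118
Sum = 4.39724
NRR = 0.484 × 4.39724 = 2.12826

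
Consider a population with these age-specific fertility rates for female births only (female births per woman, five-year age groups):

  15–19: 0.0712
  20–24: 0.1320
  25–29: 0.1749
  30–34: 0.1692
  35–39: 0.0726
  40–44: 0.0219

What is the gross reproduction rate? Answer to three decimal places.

Sum of female ASFRs = 0.0712 + 0.1320 + 0.1749 + 0.1692 + 0.0726 + 0.0219 = 0.6418
GRR = 5 × 0.6418 = 3.209

3.209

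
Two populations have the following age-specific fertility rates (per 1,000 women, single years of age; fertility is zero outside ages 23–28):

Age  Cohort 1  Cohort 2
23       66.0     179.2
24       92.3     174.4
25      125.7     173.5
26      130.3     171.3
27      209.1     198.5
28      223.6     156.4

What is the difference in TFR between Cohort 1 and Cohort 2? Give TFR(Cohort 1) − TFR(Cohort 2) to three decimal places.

Cohort 1:
  Sum of ASFRs = 66.0 + 92.3 + 125.7 + 130.3 + 209.1 + 223.6 = 847.0
  TFR = 847.0 / 1000 = 0.847
Cohort 2:
  Sum of ASFRs = 179.2 + 174.4 + 173.5 + 171.3 + 198.5 + 156.4 = 1053.3
  TFR = 1053.3 / 1000 = 1.0533
Difference = 0.847 − 1.0533 = -0.2063

-0.206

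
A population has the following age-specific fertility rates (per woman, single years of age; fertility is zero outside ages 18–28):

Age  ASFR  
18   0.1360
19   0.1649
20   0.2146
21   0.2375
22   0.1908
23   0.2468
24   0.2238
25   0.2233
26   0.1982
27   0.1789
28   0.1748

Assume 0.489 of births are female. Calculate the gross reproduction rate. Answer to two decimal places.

1.07

Proportion female at birth = 0.489.
Sum of ASFRs = 0.1360 + 0.1649 + 0.2146 + 0.2375 + 0.1908 + 0.2468 + 0.2238 + 0.2233 + 0.1982 + 0.1789 + 0.1748 = 2.1896
TFR = 2.1896
GRR = 0.489 × 2.1896 = 1.07071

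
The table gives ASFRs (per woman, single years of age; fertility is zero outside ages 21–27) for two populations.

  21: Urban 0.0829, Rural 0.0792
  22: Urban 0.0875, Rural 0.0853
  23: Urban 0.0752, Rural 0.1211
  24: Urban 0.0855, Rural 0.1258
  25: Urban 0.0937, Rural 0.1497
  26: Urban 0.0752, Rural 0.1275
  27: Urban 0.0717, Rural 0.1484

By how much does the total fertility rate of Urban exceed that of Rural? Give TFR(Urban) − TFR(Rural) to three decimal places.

-0.265

Urban:
  Sum of ASFRs = 0.0829 + 0.0875 + 0.0752 + 0.0855 + 0.0937 + 0.0752 + 0.0717 = 0.5717
  TFR = 0.5717
Rural:
  Sum of ASFRs = 0.0792 + 0.0853 + 0.1211 + 0.1258 + 0.1497 + 0.1275 + 0.1484 = 0.8370
  TFR = 0.837
Difference = 0.5717 − 0.837 = -0.2653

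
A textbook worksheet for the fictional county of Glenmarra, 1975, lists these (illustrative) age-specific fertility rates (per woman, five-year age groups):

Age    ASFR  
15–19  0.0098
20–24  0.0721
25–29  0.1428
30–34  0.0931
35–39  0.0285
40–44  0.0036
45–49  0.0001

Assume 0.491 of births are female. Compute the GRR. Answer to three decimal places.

0.859

Proportion female at birth = 0.491.
Sum of ASFRs = 0.0098 + 0.0721 + 0.1428 + 0.0931 + 0.0285 + 0.0036 + 0.0001 = 0.3500
TFR = 5 × 0.3500 = 1.75
GRR = 0.491 × 1.75 = 0.85925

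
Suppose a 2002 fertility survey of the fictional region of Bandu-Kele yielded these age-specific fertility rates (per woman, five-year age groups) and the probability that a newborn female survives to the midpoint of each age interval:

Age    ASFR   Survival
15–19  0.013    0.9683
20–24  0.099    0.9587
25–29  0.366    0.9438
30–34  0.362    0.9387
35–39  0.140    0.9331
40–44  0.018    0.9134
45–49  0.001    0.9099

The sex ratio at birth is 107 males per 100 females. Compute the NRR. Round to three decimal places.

Proportion female at birth = 100 / (100 + 107) = 0.48309.
Survival-weighted fertility by age (5·fₓ·Sₓ):
  15–19: 5 × 0.013 × 0.9683 = 0.06294
  20–24: 5 × 0.099 × 0.9587 = 0.47456
  25–29: 5 × 0.366 × 0.9438 = 1.72715
  30–34: 5 × 0.362 × 0.9387 = 1.69905
  35–39: 5 × 0.140 × 0.9331 = 0.65317
  40–44: 5 × 0.018 × 0.9134 = 0.08221
  45–49: 5 × 0.001 × 0.9099 = 0.00455
Sum = 4.70363
NRR = 0.48309 × 4.70363 = 2.27228
An NRR exceeding 1 indicates intrinsic growth under these rates.

2.272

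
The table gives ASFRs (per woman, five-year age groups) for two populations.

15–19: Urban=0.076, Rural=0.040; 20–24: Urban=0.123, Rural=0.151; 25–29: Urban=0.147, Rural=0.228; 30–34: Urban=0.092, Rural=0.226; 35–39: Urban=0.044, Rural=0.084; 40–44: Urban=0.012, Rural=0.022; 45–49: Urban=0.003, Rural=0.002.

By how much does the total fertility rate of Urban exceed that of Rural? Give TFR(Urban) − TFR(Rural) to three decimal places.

Urban:
  Sum of ASFRs = 0.076 + 0.123 + 0.147 + 0.092 + 0.044 + 0.012 + 0.003 = 0.497
  TFR = 5 × 0.497 = 2.485
Rural:
  Sum of ASFRs = 0.040 + 0.151 + 0.228 + 0.226 + 0.084 + 0.022 + 0.002 = 0.753
  TFR = 5 × 0.753 = 3.765
Difference = 2.485 − 3.765 = -1.28

-1.280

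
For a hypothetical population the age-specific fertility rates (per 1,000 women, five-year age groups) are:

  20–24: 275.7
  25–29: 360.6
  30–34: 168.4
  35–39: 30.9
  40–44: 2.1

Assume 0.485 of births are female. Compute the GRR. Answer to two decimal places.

2.03

Proportion female at birth = 0.485.
Sum of ASFRs = 275.7 + 360.6 + 168.4 + 30.9 + 2.1 = 837.7
TFR = 5 × 837.7 / 1000 = 4.1885
GRR = 0.485 × 4.1885 = 2.03142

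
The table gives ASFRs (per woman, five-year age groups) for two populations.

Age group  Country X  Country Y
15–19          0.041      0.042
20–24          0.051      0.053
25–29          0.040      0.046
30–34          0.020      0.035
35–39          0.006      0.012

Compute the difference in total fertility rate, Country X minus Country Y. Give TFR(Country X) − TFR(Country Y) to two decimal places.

Country X:
  Sum of ASFRs = 0.041 + 0.051 + 0.040 + 0.020 + 0.006 = 0.158
  TFR = 5 × 0.158 = 0.79
Country Y:
  Sum of ASFRs = 0.042 + 0.053 + 0.046 + 0.035 + 0.012 = 0.188
  TFR = 5 × 0.188 = 0.94
Difference = 0.79 − 0.94 = -0.15

-0.15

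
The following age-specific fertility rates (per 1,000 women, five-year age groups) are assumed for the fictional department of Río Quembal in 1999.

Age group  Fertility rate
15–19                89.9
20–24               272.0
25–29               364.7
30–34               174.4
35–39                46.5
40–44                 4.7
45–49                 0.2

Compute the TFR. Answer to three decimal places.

4.762

Sum of ASFRs = 89.9 + 272.0 + 364.7 + 174.4 + 46.5 + 4.7 + 0.2 = 952.4
TFR = 5 × 952.4 / 1000 = 4.762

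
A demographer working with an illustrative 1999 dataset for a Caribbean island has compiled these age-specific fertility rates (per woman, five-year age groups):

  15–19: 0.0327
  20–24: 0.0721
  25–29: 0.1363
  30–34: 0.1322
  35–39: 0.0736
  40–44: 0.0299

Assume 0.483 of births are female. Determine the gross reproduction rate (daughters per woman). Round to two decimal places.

1.15

Proportion female at birth = 0.483.
Sum of ASFRs = 0.0327 + 0.0721 + 0.1363 + 0.1322 + 0.0736 + 0.0299 = 0.4768
TFR = 5 × 0.4768 = 2.384
GRR = 0.483 × 2.384 = 1.15147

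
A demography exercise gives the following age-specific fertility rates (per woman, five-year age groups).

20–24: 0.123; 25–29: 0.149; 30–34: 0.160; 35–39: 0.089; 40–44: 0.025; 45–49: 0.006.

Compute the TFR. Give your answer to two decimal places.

Sum of ASFRs = 0.123 + 0.149 + 0.160 + 0.089 + 0.025 + 0.006 = 0.552
TFR = 5 × 0.552 = 2.76

2.76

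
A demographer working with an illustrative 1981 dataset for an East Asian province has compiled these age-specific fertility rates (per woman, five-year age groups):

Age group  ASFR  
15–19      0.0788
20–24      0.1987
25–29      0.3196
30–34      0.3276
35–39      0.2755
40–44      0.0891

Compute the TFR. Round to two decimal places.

Sum of ASFRs = 0.0788 + 0.1987 + 0.3196 + 0.3276 + 0.2755 + 0.0891 = 1.2893
TFR = 5 × 1.2893 = 6.4465

6.45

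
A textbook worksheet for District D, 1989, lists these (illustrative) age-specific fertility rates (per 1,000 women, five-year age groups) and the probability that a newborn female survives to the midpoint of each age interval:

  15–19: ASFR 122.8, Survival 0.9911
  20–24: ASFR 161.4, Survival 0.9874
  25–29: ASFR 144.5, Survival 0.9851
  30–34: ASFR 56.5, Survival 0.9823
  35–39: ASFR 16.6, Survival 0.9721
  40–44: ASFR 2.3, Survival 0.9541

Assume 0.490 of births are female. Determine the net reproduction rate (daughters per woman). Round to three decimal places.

1.218

Proportion female at birth = 0.490.
Survival-weighted fertility by age (5·fₓ·Sₓ):
  15–19: 5 × 122.8/1000 × 0.9911 = 0.60854
  20–24: 5 × 161.4/1000 × 0.9874 = 0.79683
  25–29: 5 × 144.5/1000 × 0.9851 = 0.71173
  30–34: 5 × 56.5/1000 × 0.9823 = 0.27750
  35–39: 5 × 16.6/1000 × 0.9721 = 0.08068
  40–44: 5 × 2.3/1000 × 0.9541 = 0.01097
Sum = 2.48625
NRR = 0.490 × 2.48625 = 1.21826
NRR > 1, so each generation more than replaces itself.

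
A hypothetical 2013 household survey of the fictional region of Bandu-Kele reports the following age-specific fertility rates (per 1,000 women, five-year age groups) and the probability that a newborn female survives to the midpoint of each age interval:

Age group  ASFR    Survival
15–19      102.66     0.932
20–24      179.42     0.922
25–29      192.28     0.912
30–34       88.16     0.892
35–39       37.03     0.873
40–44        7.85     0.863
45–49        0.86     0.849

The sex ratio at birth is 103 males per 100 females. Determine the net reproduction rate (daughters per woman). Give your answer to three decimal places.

1.367

Proportion female at birth = 100 / (100 + 103) = 0.49261.
Weighting each age-specific rate by interval width and survival:
  15–19: 5 × 102.66/1000 × 0.932 = 0.47840
  20–24: 5 × 179.42/1000 × 0.922 = 0.82713
  25–29: 5 × 192.28/1000 × 0.912 = 0.87680
  30–34: 5 × 88.16/1000 × 0.892 = 0.39319
  35–39: 5 × 37.03/1000 × 0.873 = 0.16164
  40–44: 5 × 7.85/1000 × 0.863 = 0.03387
  45–49: 5 × 0.86/1000 × 0.849 = 0.00365
Sum = 2.77468
NRR = 0.49261 × 2.77468 = 1.36684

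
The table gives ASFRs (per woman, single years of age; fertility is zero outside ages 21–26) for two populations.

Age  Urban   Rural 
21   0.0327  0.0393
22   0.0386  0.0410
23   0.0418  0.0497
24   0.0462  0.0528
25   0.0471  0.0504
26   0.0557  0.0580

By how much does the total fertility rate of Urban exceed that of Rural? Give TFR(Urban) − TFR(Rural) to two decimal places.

-0.03

Urban:
  Sum of ASFRs = 0.0327 + 0.0386 + 0.0418 + 0.0462 + 0.0471 + 0.0557 = 0.2621
  TFR = 0.2621
Rural:
  Sum of ASFRs = 0.0393 + 0.0410 + 0.0497 + 0.0528 + 0.0504 + 0.0580 = 0.2912
  TFR = 0.2912
Difference = 0.2621 − 0.2912 = -0.0291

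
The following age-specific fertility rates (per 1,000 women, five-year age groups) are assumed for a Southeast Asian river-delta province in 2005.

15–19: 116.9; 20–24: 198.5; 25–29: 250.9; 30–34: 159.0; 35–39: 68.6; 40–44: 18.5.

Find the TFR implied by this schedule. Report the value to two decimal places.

4.06

Sum of ASFRs = 116.9 + 198.5 + 250.9 + 159.0 + 68.6 + 18.5 = 812.4
TFR = 5 × 812.4 / 1000 = 4.062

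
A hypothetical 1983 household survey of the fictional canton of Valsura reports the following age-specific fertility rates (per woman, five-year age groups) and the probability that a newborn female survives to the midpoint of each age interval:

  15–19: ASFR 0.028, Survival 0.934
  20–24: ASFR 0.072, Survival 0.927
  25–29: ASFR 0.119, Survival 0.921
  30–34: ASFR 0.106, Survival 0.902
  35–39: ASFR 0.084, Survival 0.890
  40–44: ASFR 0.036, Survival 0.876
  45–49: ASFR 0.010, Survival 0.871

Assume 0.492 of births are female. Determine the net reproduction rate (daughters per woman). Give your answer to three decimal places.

1.016

Proportion female at birth = 0.492.
Weighting each age-specific rate by interval width and survival:
  15–19: 5 × 0.028 × 0.934 = 0.13076
  20–24: 5 × 0.072 × 0.927 = 0.33372
  25–29: 5 × 0.119 × 0.921 = 0.54800
  30–34: 5 × 0.106 × 0.902 = 0.47806
  35–39: 5 × 0.084 × 0.890 = 0.37380
  40–44: 5 × 0.036 × 0.876 = 0.15768
  45–49: 5 × 0.010 × 0.871 = 0.04355
Sum = 2.06557
NRR = 0.492 × 2.06557 = 1.01626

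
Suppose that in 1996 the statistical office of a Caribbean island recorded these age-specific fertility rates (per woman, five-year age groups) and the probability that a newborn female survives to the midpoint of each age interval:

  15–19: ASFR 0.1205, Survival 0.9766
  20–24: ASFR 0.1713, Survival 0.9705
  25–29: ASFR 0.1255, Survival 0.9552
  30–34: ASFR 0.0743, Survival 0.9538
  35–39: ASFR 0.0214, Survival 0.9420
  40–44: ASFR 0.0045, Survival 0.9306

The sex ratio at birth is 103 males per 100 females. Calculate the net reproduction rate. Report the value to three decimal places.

Proportion female at birth = 100 / (100 + 103) = 0.49261.
Weighting each age-specific rate by interval width and survival:
  15–19: 5 × 0.1205 × 0.9766 = 0.58840
  20–24: 5 × 0.1713 × 0.9705 = 0.83123
  25–29: 5 × 0.1255 × 0.9552 = 0.59939
  30–34: 5 × 0.0743 × 0.9538 = 0.35434
  35–39: 5 × 0.0214 × 0.9420 = 0.10079
  40–44: 5 × 0.0045 × 0.9306 = 0.02094
Sum = 2.49509
NRR = 0.49261 × 2.49509 = 1.22911
NRR > 1, so each generation more than replaces itself.

1.229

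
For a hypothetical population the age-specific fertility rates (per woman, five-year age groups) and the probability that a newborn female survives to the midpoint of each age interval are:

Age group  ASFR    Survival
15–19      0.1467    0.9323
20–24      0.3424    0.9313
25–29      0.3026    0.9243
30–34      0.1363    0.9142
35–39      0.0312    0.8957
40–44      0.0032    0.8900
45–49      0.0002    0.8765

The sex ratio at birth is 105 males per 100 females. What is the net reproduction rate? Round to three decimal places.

2.173

Proportion female at birth = 100 / (100 + 105) = 0.48780.
Each age group contributes 5 × ASFR × survival:
  15–19: 5 × 0.1467 × 0.9323 = 0.68384
  20–24: 5 × 0.3424 × 0.9313 = 1.59439
  25–29: 5 × 0.3026 × 0.9243 = 1.39847
  30–34: 5 × 0.1363 × 0.9142 = 0.62303
  35–39: 5 × 0.0312 × 0.8957 = 0.13973
  40–44: 5 × 0.0032 × 0.8900 = 0.01424
  45–49: 5 × 0.0002 × 0.8765 = 0.00088
Sum = 4.45458
NRR = 0.48780 × 4.45458 = 2.17294
NRR > 1, so each generation more than replaces itself.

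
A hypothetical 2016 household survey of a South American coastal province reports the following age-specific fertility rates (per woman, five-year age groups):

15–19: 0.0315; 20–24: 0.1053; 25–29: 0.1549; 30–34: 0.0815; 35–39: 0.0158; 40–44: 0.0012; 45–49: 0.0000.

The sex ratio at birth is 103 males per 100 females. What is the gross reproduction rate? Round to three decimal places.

0.961

Proportion female at birth = 100 / (100 + 103) = 0.49261.
Sum of ASFRs = 0.0315 + 0.1053 + 0.1549 + 0.0815 + 0.0158 + 0.0012 + 0.0000 = 0.3902
TFR = 5 × 0.3902 = 1.951
GRR = 0.49261 × 1.951 = 0.96108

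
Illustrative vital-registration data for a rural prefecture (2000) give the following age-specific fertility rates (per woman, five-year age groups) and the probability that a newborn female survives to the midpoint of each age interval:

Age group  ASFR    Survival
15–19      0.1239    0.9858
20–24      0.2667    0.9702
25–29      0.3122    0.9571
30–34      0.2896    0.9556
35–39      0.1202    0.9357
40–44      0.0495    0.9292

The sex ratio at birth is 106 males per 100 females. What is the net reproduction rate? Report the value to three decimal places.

Proportion female at birth = 100 / (100 + 106) = 0.48544.
Each age group contributes 5 × ASFR × survival:
  15–19: 5 × 0.1239 × 0.9858 = 0.61070
  20–24: 5 × 0.2667 × 0.9702 = 1.29376
  25–29: 5 × 0.3122 × 0.9571 = 1.49403
  30–34: 5 × 0.2896 × 0.9556 = 1.38371
  35–39: 5 × 0.1202 × 0.9357 = 0.56236
  40–44: 5 × 0.0495 × 0.9292 = 0.22998
Sum = 5.57454
NRR = 0.48544 × 5.57454 = 2.70610

2.706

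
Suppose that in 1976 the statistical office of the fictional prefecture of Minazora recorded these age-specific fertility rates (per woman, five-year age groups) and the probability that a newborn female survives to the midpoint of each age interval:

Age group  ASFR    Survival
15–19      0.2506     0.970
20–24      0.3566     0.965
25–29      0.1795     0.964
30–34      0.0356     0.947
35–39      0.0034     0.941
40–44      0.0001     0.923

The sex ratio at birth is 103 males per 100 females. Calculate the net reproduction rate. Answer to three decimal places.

Proportion female at birth = 100 / (100 + 103) = 0.49261.
Weighting each age-specific rate by interval width and survival:
  15–19: 5 × 0.2506 × 0.970 = 1.21541
  20–24: 5 × 0.3566 × 0.965 = 1.72060
  25–29: 5 × 0.1795 × 0.964 = 0.86519
  30–34: 5 × 0.0356 × 0.947 = 0.16857
  35–39: 5 × 0.0034 × 0.941 = 0.01600
  40–44: 5 × 0.0001 × 0.923 = 0.00046
Sum = 3.98623
NRR = 0.49261 × 3.98623 = 1.96366
With NRR above 1 the population is above replacement fertility.

1.964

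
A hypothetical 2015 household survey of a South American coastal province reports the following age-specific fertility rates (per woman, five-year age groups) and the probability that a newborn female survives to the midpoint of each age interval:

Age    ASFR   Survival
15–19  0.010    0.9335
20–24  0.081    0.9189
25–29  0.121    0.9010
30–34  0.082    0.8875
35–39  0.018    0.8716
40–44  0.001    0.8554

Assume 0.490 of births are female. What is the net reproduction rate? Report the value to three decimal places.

Proportion female at birth = 0.490.
Each age group contributes 5 × ASFR × survival:
  15–19: 5 × 0.010 × 0.9335 = 0.04668
  20–24: 5 × 0.081 × 0.9189 = 0.37215
  25–29: 5 × 0.121 × 0.9010 = 0.54511
  30–34: 5 × 0.082 × 0.8875 = 0.36388
  35–39: 5 × 0.018 × 0.8716 = 0.07844
  40–44: 5 × 0.001 × 0.8554 = 0.00428
Sum = 1.41054
NRR = 0.490 × 1.41054 = 0.69116
NRR < 1, so the cohort does not fully replace itself.

0.691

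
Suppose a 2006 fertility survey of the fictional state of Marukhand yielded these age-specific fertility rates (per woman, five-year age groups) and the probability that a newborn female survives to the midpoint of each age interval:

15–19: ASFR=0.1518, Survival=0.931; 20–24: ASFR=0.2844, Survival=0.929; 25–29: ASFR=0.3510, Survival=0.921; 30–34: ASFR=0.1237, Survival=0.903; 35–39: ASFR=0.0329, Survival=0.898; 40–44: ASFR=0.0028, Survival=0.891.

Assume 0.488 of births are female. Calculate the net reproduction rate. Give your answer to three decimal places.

2.129

Proportion female at birth = 0.488.
Survival-weighted fertility by age (5·fₓ·Sₓ):
  15–19: 5 × 0.1518 × 0.931 = 0.70663
  20–24: 5 × 0.2844 × 0.929 = 1.32104
  25–29: 5 × 0.3510 × 0.921 = 1.61636
  30–34: 5 × 0.1237 × 0.903 = 0.55851
  35–39: 5 × 0.0329 × 0.898 = 0.14772
  40–44: 5 × 0.0028 × 0.891 = 0.01247
Sum = 4.36273
NRR = 0.488 × 4.36273 = 2.12901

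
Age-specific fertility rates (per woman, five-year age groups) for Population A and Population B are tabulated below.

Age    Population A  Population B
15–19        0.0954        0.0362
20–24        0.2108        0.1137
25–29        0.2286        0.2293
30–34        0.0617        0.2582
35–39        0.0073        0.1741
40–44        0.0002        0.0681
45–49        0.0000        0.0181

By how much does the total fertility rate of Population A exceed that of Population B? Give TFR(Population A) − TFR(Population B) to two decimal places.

Population A:
  Sum of ASFRs = 0.0954 + 0.2108 + 0.2286 + 0.0617 + 0.0073 + 0.0002 + 0.0000 = 0.6040
  TFR = 5 × 0.6040 = 3.02
Population B:
  Sum of ASFRs = 0.0362 + 0.1137 + 0.2293 + 0.2582 + 0.1741 + 0.0681 + 0.0181 = 0.8977
  TFR = 5 × 0.8977 = 4.4885
Difference = 3.02 − 4.4885 = -1.4685

-1.47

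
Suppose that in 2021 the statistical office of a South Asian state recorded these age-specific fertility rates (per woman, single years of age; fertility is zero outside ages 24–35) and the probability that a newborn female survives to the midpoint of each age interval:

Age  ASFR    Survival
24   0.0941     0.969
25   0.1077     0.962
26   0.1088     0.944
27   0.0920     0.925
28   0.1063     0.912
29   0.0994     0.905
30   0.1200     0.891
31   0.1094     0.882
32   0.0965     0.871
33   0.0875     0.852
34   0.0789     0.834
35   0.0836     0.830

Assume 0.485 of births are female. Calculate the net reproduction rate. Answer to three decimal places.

Proportion female at birth = 0.485.
Per-age-group product (1 × ASFR × survival probability):
  24: 1 × 0.0941 × 0.969 = 0.09118
  25: 1 × 0.1077 × 0.962 = 0.10361
  26: 1 × 0.1088 × 0.944 = 0.10271
  27: 1 × 0.0920 × 0.925 = 0.08510
  28: 1 × 0.1063 × 0.912 = 0.09695
  29: 1 × 0.0994 × 0.905 = 0.08996
  30: 1 × 0.1200 × 0.891 = 0.10692
  31: 1 × 0.1094 × 0.882 = 0.09649
  32: 1 × 0.0965 × 0.871 = 0.08405
  33: 1 × 0.0875 × 0.852 = 0.07455
  34: 1 × 0.0789 × 0.834 = 0.06580
  35: 1 × 0.0836 × 0.830 = 0.06939
Sum = 1.06671
NRR = 0.485 × 1.06671 = 0.51735
An NRR under 1 implies long-run decline under these rates.

0.517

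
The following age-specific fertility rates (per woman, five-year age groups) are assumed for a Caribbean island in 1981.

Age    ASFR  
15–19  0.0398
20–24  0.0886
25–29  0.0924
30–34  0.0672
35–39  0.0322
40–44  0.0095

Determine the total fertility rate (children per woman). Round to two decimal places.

1.65

Sum of ASFRs = 0.0398 + 0.0886 + 0.0924 + 0.0672 + 0.0322 + 0.0095 = 0.3297
TFR = 5 × 0.3297 = 1.6485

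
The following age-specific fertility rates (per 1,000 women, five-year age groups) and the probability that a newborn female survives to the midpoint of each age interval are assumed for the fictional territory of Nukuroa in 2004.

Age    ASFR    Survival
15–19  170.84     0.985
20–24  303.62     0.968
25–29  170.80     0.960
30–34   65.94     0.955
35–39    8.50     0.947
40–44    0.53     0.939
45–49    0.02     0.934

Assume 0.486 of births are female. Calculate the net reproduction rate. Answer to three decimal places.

1.695

Proportion female at birth = 0.486.
Survival-weighted fertility by age (5·fₓ·Sₓ):
  15–19: 5 × 170.84/1000 × 0.985 = 0.84139
  20–24: 5 × 303.62/1000 × 0.968 = 1.46952
  25–29: 5 × 170.80/1000 × 0.960 = 0.81984
  30–34: 5 × 65.94/1000 × 0.955 = 0.31486
  35–39: 5 × 8.50/1000 × 0.947 = 0.04025
  40–44: 5 × 0.53/1000 × 0.939 = 0.00249
  45–49: 5 × 0.02/1000 × 0.934 = 0.00009
Sum = 3.48844
NRR = 0.486 × 3.48844 = 1.69538
With NRR above 1 the population is above replacement fertility.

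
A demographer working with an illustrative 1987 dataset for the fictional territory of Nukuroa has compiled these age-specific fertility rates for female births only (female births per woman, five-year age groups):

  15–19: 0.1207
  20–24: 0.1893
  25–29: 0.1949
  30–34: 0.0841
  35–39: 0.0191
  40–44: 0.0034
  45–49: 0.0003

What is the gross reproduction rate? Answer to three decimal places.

Sum of female ASFRs = 0.1207 + 0.1893 + 0.1949 + 0.0841 + 0.0191 + 0.0034 + 0.0003 = 0.6118
GRR = 5 × 0.6118 = 3.059

3.059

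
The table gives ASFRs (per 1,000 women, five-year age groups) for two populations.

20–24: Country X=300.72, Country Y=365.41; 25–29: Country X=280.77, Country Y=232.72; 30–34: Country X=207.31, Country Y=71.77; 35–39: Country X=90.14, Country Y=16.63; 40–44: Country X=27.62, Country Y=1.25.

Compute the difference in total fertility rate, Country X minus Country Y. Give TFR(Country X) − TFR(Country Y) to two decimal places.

1.09

Country X:
  Sum of ASFRs = 300.72 + 280.77 + 207.31 + 90.14 + 27.62 = 906.56
  TFR = 5 × 906.56 / 1000 = 4.5328
Country Y:
  Sum of ASFRs = 365.41 + 232.72 + 71.77 + 16.63 + 1.25 = 687.78
  TFR = 5 × 687.78 / 1000 = 3.4389
Difference = 4.5328 − 3.4389 = 1.0939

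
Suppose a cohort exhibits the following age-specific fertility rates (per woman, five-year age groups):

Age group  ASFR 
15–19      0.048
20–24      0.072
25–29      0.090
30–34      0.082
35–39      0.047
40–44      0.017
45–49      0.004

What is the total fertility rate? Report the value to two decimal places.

1.80

Sum of ASFRs = 0.048 + 0.072 + 0.090 + 0.082 + 0.047 + 0.017 + 0.004 = 0.360
TFR = 5 × 0.360 = 1.8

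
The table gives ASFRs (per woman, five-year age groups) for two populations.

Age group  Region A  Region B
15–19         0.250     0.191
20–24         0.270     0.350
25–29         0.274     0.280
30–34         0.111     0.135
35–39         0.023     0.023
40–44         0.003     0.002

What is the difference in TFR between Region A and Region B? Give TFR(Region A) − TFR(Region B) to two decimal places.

Region A:
  Sum of ASFRs = 0.250 + 0.270 + 0.274 + 0.111 + 0.023 + 0.003 = 0.931
  TFR = 5 × 0.931 = 4.655
Region B:
  Sum of ASFRs = 0.191 + 0.350 + 0.280 + 0.135 + 0.023 + 0.002 = 0.981
  TFR = 5 × 0.981 = 4.905
Difference = 4.655 − 4.905 = -0.25

-0.25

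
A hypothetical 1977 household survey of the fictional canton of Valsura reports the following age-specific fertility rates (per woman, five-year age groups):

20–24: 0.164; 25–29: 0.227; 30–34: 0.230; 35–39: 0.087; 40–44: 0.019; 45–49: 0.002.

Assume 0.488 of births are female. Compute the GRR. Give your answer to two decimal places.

1.78

Proportion female at birth = 0.488.
Sum of ASFRs = 0.164 + 0.227 + 0.230 + 0.087 + 0.019 + 0.002 = 0.729
TFR = 5 × 0.729 = 3.645
GRR = 0.488 × 3.645 = 1.77876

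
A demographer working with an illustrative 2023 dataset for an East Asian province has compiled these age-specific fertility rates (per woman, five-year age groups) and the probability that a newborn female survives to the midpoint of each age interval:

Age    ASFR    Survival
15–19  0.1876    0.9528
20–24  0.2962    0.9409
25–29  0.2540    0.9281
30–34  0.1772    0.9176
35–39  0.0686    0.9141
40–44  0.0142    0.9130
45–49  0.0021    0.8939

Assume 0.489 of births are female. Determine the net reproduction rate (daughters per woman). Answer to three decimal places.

Proportion female at birth = 0.489.
Weighting each age-specific rate by interval width and survival:
  15–19: 5 × 0.1876 × 0.9528 = 0.89373
  20–24: 5 × 0.2962 × 0.9409 = 1.39347
  25–29: 5 × 0.2540 × 0.9281 = 1.17869
  30–34: 5 × 0.1772 × 0.9176 = 0.81299
  35–39: 5 × 0.0686 × 0.9141 = 0.31354
  40–44: 5 × 0.0142 × 0.9130 = 0.06482
  45–49: 5 × 0.0021 × 0.8939 = 0.00939
Sum = 4.66663
NRR = 0.489 × 4.66663 = 2.28198
With NRR above 1 the population is above replacement fertility.

2.282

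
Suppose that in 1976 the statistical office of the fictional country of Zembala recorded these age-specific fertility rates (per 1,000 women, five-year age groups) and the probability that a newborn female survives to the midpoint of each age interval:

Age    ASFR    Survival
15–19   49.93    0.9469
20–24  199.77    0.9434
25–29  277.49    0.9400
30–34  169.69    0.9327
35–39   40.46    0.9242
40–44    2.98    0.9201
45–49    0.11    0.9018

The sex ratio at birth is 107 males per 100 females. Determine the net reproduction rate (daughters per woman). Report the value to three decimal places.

1.679

Proportion female at birth = 100 / (100 + 107) = 0.48309.
Each age group contributes 5 × ASFR × survival:
  15–19: 5 × 49.93/1000 × 0.9469 = 0.23639
  20–24: 5 × 199.77/1000 × 0.9434 = 0.94232
  25–29: 5 × 277.49/1000 × 0.9400 = 1.30420
  30–34: 5 × 169.69/1000 × 0.9327 = 0.79135
  35–39: 5 × 40.46/1000 × 0.9242 = 0.18697
  40–44: 5 × 2.98/1000 × 0.9201 = 0.01371
  45–49: 5 × 0.11/1000 × 0.9018 = 0.00050
Sum = 3.47544
NRR = 0.48309 × 3.47544 = 1.67895
With NRR above 1 the population is above replacement fertility.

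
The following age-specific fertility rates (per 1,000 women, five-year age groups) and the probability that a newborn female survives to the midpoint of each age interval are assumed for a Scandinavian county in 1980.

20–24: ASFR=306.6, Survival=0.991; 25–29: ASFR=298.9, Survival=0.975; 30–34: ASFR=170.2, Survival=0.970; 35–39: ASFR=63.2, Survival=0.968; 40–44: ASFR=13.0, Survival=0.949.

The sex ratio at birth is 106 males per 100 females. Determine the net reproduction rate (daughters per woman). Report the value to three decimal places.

2.024

Proportion female at birth = 100 / (100 + 106) = 0.48544.
Each age group contributes 5 × ASFR × survival:
  20–24: 5 × 306.6/1000 × 0.991 = 1.51920
  25–29: 5 × 298.9/1000 × 0.975 = 1.45714
  30–34: 5 × 170.2/1000 × 0.970 = 0.82547
  35–39: 5 × 63.2/1000 × 0.968 = 0.30589
  40–44: 5 × 13.0/1000 × 0.949 = 0.06169
Sum = 4.16939
NRR = 0.48544 × 4.16939 = 2.02399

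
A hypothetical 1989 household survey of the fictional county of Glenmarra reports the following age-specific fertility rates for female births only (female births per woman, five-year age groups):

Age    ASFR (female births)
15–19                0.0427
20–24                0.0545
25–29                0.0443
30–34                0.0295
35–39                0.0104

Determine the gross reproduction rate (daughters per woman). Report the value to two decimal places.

0.91

Sum of female ASFRs = 0.0427 + 0.0545 + 0.0443 + 0.0295 + 0.0104 = 0.1814
GRR = 5 × 0.1814 = 0.907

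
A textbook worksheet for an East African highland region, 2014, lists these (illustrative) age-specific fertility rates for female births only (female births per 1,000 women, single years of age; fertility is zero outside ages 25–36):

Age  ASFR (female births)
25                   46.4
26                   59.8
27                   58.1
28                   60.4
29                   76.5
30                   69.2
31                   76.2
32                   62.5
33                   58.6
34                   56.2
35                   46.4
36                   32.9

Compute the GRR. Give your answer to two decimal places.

0.70

Sum of female ASFRs = 46.4 + 59.8 + 58.1 + 60.4 + 76.5 + 69.2 + 76.2 + 62.5 + 58.6 + 56.2 + 46.4 + 32.9 = 703.2
GRR = 703.2 / 1000 = 0.7032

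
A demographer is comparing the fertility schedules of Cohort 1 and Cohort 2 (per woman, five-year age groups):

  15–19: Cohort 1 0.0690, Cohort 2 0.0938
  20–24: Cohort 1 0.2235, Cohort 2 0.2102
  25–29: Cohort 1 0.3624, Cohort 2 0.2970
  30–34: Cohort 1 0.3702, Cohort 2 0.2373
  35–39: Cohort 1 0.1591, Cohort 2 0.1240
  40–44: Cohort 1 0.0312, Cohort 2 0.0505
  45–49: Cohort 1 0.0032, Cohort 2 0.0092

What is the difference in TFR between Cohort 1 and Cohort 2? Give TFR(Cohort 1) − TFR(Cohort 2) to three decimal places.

Cohort 1:
  Sum of ASFRs = 0.0690 + 0.2235 + 0.3624 + 0.3702 + 0.1591 + 0.0312 + 0.0032 = 1.2186
  TFR = 5 × 1.2186 = 6.093
Cohort 2:
  Sum of ASFRs = 0.0938 + 0.2102 + 0.2970 + 0.2373 + 0.1240 + 0.0505 + 0.0092 = 1.0220
  TFR = 5 × 1.0220 = 5.11
Difference = 6.093 − 5.11 = 0.983

0.983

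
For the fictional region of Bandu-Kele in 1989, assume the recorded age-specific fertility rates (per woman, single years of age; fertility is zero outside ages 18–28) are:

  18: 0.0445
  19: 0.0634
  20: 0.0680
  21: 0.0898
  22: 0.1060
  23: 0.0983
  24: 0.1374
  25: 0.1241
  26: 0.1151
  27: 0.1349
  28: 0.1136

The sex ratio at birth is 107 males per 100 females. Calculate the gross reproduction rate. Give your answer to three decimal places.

Proportion female at birth = 100 / (100 + 107) = 0.48309.
Sum of ASFRs = 0.0445 + 0.0634 + 0.0680 + 0.0898 + 0.1060 + 0.0983 + 0.1374 + 0.1241 + 0.1151 + 0.1349 + 0.1136 = 1.0951
TFR = 1.0951
GRR = 0.48309 × 1.0951 = 0.52903

0.529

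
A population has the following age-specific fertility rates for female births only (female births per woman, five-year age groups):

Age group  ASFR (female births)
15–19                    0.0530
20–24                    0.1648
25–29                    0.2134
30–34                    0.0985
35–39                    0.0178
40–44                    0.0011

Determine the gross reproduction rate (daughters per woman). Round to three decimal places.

Sum of female ASFRs = 0.0530 + 0.1648 + 0.2134 + 0.0985 + 0.0178 + 0.0011 = 0.5486
GRR = 5 × 0.5486 = 2.743

2.743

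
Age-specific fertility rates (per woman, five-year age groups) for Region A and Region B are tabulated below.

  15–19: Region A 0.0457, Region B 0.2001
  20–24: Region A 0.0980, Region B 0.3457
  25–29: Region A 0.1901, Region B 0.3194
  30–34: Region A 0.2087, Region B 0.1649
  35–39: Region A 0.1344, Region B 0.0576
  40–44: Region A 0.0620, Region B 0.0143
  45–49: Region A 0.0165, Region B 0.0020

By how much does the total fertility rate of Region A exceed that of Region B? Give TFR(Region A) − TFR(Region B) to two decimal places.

-1.74

Region A:
  Sum of ASFRs = 0.0457 + 0.0980 + 0.1901 + 0.2087 + 0.1344 + 0.0620 + 0.0165 = 0.7554
  TFR = 5 × 0.7554 = 3.777
Region B:
  Sum of ASFRs = 0.2001 + 0.3457 + 0.3194 + 0.1649 + 0.0576 + 0.0143 + 0.0020 = 1.1040
  TFR = 5 × 1.1040 = 5.52
Difference = 3.777 − 5.52 = -1.743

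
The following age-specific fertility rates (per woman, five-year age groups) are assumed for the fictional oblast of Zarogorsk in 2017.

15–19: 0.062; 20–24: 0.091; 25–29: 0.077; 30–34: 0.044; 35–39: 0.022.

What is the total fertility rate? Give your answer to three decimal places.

1.480

Sum of ASFRs = 0.062 + 0.091 + 0.077 + 0.044 + 0.022 = 0.296
TFR = 5 × 0.296 = 1.48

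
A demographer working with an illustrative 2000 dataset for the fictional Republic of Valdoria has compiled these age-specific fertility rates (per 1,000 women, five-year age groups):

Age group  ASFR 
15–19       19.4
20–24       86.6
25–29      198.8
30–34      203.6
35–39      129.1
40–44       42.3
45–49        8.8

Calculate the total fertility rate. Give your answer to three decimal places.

Sum of ASFRs = 19.4 + 86.6 + 198.8 + 203.6 + 129.1 + 42.3 + 8.8 = 688.6
TFR = 5 × 688.6 / 1000 = 3.443

3.443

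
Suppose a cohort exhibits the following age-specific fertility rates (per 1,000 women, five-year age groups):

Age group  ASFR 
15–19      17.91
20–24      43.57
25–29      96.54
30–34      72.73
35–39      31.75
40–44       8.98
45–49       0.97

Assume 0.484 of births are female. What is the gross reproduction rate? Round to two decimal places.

Proportion female at birth = 0.484.
Sum of ASFRs = 17.91 + 43.57 + 96.54 + 72.73 + 31.75 + 8.98 + 0.97 = 272.45
TFR = 5 × 272.45 / 1000 = 1.36225
GRR = 0.484 × 1.36225 = 0.65933

0.66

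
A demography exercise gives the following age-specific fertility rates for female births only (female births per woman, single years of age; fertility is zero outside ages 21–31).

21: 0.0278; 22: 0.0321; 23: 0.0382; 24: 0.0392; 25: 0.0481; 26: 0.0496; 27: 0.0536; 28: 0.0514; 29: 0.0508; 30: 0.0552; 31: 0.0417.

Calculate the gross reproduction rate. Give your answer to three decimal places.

Sum of female ASFRs = 0.0278 + 0.0321 + 0.0382 + 0.0392 + 0.0481 + 0.0496 + 0.0536 + 0.0514 + 0.0508 + 0.0552 + 0.0417 = 0.4877
GRR = 0.4877

0.488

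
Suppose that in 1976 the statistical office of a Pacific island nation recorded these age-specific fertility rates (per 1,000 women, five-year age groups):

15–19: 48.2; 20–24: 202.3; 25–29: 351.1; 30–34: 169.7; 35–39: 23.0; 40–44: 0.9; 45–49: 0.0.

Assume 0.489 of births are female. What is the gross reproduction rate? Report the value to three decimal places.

1.944

Proportion female at birth = 0.489.
Sum of ASFRs = 48.2 + 202.3 + 351.1 + 169.7 + 23.0 + 0.9 + 0.0 = 795.2
TFR = 5 × 795.2 / 1000 = 3.976
GRR = 0.489 × 3.976 = 1.94426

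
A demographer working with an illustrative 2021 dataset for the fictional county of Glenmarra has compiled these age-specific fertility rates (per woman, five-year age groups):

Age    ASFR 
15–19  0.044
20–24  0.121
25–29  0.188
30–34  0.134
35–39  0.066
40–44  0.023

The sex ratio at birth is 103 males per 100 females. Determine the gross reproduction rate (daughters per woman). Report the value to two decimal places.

1.42

Proportion female at birth = 100 / (100 + 103) = 0.49261.
Sum of ASFRs = 0.044 + 0.121 + 0.188 + 0.134 + 0.066 + 0.023 = 0.576
TFR = 5 × 0.576 = 2.88
GRR = 0.49261 × 2.88 = 1.41872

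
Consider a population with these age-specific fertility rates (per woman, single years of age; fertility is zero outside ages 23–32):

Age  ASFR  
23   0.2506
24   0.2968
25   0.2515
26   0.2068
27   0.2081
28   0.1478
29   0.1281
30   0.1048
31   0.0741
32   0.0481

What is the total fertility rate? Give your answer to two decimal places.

Sum of ASFRs = 0.2506 + 0.2968 + 0.2515 + 0.2068 + 0.2081 + 0.1478 + 0.1281 + 0.1048 + 0.0741 + 0.0481 = 1.7167
TFR = 1.7167

1.72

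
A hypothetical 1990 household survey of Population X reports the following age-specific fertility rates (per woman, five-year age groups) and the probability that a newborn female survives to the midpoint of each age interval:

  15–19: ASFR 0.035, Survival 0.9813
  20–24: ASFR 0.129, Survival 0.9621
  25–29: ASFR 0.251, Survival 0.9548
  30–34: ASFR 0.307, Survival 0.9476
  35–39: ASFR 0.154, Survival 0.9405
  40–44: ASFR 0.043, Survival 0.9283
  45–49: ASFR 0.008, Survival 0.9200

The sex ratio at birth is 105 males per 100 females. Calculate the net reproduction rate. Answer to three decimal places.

2.149

Proportion female at birth = 100 / (100 + 105) = 0.48780.
Per-age-group product (5 × ASFR × survival probability):
  15–19: 5 × 0.035 × 0.9813 = 0.17173
  20–24: 5 × 0.129 × 0.9621 = 0.62055
  25–29: 5 × 0.251 × 0.9548 = 1.19827
  30–34: 5 × 0.307 × 0.9476 = 1.45457
  35–39: 5 × 0.154 × 0.9405 = 0.72419
  40–44: 5 × 0.043 × 0.9283 = 0.19958
  45–49: 5 × 0.008 × 0.9200 = 0.03680
Sum = 4.40569
NRR = 0.48780 × 4.40569 = 2.14910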